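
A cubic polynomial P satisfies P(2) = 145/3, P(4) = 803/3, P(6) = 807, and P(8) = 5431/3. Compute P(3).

Using the Lagrange interpolation formula with nodes 2, 4, 6, 8:
  L_0(n) = (n - 4)(n - 6)(n - 8) / -48
  L_1(n) = (n - 2)(n - 6)(n - 8) / 16
  L_2(n) = (n - 2)(n - 4)(n - 8) / -16
  L_3(n) = (n - 2)(n - 4)(n - 6) / 48
Then P(n) = 145/3·L_0(n) + 803/3·L_1(n) + 807·L_2(n) + 5431/3·L_3(n).
Expanding and collecting terms gives P(n) = 3n^3 + 4n^2 + (5/3)n + 5.
Evaluating at n = 3: P(3) = 127.

127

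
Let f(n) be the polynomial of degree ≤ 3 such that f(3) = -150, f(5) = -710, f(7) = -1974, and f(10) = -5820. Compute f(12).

-10104

Write f(n) = an^3 + bn^2 + cn + d. Substituting each data point gives a linear system:
  27a + 9b + 3c + d = -150
  125a + 25b + 5c + d = -710
  343a + 49b + 7c + d = -1974
  1000a + 100b + 10c + d = -5820
Solving the system yields a = -6, b = 2, c = -2, d = 0.
So f(n) = -6n^3 + 2n^2 - 2n.
Then f(12) = -10104.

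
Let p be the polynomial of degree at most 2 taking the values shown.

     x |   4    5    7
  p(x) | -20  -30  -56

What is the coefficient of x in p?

Write p(x) = ax^2 + bx + c. Substituting each data point gives a linear system:
  16a + 4b + c = -20
  25a + 5b + c = -30
  49a + 7b + c = -56
Solving the system yields a = -1, b = -1, c = 0.
So p(x) = -x^2 - x.
The coefficient of x is -1.

-1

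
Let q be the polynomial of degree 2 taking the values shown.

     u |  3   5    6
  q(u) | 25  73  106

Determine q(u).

q(u) = 3u^2 - 2

Write q(u) = au^2 + bu + c. Substituting each data point gives a linear system:
  9a + 3b + c = 25
  25a + 5b + c = 73
  36a + 6b + c = 106
Solving the system yields a = 3, b = 0, c = -2.
So q(u) = 3u^2 - 2.
Check: q(3) = 25. ✓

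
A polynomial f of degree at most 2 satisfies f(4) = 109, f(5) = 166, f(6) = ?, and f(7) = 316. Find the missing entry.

The 3 known points determine the degree-2 polynomial uniquely.
Write f(n) = an^2 + bn + c. Substituting each data point gives a linear system:
  16a + 4b + c = 109
  25a + 5b + c = 166
  49a + 7b + c = 316
Solving the system yields a = 6, b = 3, c = 1.
So f(n) = 6n² + 3n + 1.
Then f(6) = 235.

235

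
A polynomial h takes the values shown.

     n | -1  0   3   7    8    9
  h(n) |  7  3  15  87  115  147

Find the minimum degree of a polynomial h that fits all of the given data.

Divided differences on the nodes -1, 0, 3, 7, 8, 9:
  order 0: 7  3  15  87  115  147
  order 1: -4  4  18  28  32
  order 2: 2  2  2  2
  order 3: 0  0  0
  order 4: 0  0
  order 5: 0
The order-2 divided differences are all 2 (nonzero) and every higher order vanishes, so the data lies on a polynomial of degree exactly 2.

2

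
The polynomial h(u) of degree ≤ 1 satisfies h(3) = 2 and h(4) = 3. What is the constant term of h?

-1

Write h(u) = au + b. Substituting each data point gives a linear system:
  3a + b = 2
  4a + b = 3
Solving the system yields a = 1, b = -1.
So h(u) = u - 1.
The constant term is -1.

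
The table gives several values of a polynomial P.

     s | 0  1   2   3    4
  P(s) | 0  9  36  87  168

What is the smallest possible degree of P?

Forward differences of the values at s = 0, 1, 2, 3, 4:
  P  : 0  9  36  87  168
  Δ  : 9  27  51  81
  Δ^2: 18  24  30
  Δ^3: 6  6
  Δ^4: 0
The third differences are constant (6) and nonzero, while all higher differences vanish, so the minimal degree is 3.

3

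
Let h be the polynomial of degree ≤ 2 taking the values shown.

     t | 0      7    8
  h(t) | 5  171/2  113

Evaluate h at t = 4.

27

Write h(t) = at^2 + bt + c. Substituting each data point gives a linear system:
  c = 5
  49a + 7b + c = 171/2
  64a + 8b + c = 113
Solving the system yields a = 2, b = -5/2, c = 5.
So h(t) = 2t^2 - (5/2)t + 5.
Then h(4) = 27.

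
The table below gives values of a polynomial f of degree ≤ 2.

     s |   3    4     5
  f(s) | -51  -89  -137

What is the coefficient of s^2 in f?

-5

Write f(s) = as^2 + bs + c. Substituting each data point gives a linear system:
  9a + 3b + c = -51
  16a + 4b + c = -89
  25a + 5b + c = -137
Solving the system yields a = -5, b = -3, c = 3.
So f(s) = -5s^2 - 3s + 3.
The leading coefficient is -5.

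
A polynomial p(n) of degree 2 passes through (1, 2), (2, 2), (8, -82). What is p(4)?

Using the Lagrange interpolation formula with nodes 1, 2, 8:
  L_0(n) = (n - 2)(n - 8) / 7
  L_1(n) = (n - 1)(n - 8) / -6
  L_2(n) = (n - 1)(n - 2) / 42
Then p(n) = 2·L_0(n) + 2·L_1(n) - 82·L_2(n).
Expanding and collecting terms gives p(n) = -2n^2 + 6n - 2.
Evaluating at n = 4: p(4) = -10.

-10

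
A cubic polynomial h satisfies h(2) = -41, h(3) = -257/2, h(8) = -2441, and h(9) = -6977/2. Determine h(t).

h(t) = -5t^3 + (5/2)t^2 - 5t - 1

Using the Lagrange interpolation formula with nodes 2, 3, 8, 9:
  L_0(t) = (t - 3)(t - 8)(t - 9) / -42
  L_1(t) = (t - 2)(t - 8)(t - 9) / 30
  L_2(t) = (t - 2)(t - 3)(t - 9) / -30
  L_3(t) = (t - 2)(t - 3)(t - 8) / 42
Then h(t) = -41·L_0(t) - 257/2·L_1(t) - 2441·L_2(t) - 6977/2·L_3(t).
Expanding and collecting terms gives h(t) = -5t^3 + (5/2)t^2 - 5t - 1.
Check: h(9) = -6977/2. ✓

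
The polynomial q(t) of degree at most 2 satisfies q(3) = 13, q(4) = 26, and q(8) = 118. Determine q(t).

Using the Lagrange interpolation formula with nodes 3, 4, 8:
  L_0(t) = (t - 4)(t - 8) / 5
  L_1(t) = (t - 3)(t - 8) / -4
  L_2(t) = (t - 3)(t - 4) / 20
Then q(t) = 13·L_0(t) + 26·L_1(t) + 118·L_2(t).
Expanding and collecting terms gives q(t) = 2t^2 - t - 2.
Check: q(3) = 13. ✓

q(t) = 2t^2 - t - 2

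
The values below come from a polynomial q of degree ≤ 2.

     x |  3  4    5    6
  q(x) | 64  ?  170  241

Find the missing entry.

On equispaced nodes a degree-2 polynomial has vanishing third forward difference, so
  - q(3) + 3·q(4) - 3·q(5) + q(6) = 0.
Substituting the known values and solving for q(4):
  3·q(4) = 333
  q(4) = 111.

111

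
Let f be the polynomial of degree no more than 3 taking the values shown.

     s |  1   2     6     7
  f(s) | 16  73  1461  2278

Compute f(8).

Write f(s) = as^3 + bs^2 + cs + d. Substituting each data point gives a linear system:
  a + b + c + d = 16
  8a + 4b + 2c + d = 73
  216a + 36b + 6c + d = 1461
  343a + 49b + 7c + d = 2278
Solving the system yields a = 6, b = 4, c = 3, d = 3.
So f(s) = 6s³ + 4s² + 3s + 3.
Then f(8) = 3355.

3355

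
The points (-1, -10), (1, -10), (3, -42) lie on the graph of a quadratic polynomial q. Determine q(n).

q(n) = -4n^2 - 6

Using the Lagrange interpolation formula with nodes -1, 1, 3:
  L_0(n) = (n - 1)(n - 3) / 8
  L_1(n) = (n + 1)(n - 3) / -4
  L_2(n) = (n + 1)(n - 1) / 8
Then q(n) = -10·L_0(n) - 10·L_1(n) - 42·L_2(n).
Expanding and collecting terms gives q(n) = -4n^2 - 6.
Check: q(1) = -10. ✓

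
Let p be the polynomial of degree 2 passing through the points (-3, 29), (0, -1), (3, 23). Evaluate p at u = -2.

Forward differences of the values at u = -3, 0, 3:
  p  : 29  -1  23
  Δ  : -30  24
  Δ^2: 54
The second differences are constant, confirming degree 2.
Interpolating (Newton forward form) and evaluating at u = -2 gives p(-2) = 13.

13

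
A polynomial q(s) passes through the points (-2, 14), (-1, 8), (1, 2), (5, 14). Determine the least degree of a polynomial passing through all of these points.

Divided differences on the nodes -2, -1, 1, 5:
  order 0: 14  8  2  14
  order 1: -6  -3  3
  order 2: 1  1
  order 3: 0
The order-2 divided differences are all 1 (nonzero) and every higher order vanishes, so the data lies on a polynomial of degree exactly 2.

2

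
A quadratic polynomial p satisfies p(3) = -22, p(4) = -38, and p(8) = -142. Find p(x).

Using the Lagrange interpolation formula with nodes 3, 4, 8:
  L_0(x) = (x - 4)(x - 8) / 5
  L_1(x) = (x - 3)(x - 8) / -4
  L_2(x) = (x - 3)(x - 4) / 20
Then p(x) = -22·L_0(x) - 38·L_1(x) - 142·L_2(x).
Expanding and collecting terms gives p(x) = -2x² - 2x + 2.
Check: p(3) = -22. ✓

p(x) = -2x^2 - 2x + 2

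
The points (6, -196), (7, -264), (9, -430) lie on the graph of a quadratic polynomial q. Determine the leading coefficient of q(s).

Write q(s) = as^2 + bs + c. Substituting each data point gives a linear system:
  36a + 6b + c = -196
  49a + 7b + c = -264
  81a + 9b + c = -430
Solving the system yields a = -5, b = -3, c = 2.
So q(s) = -5s^2 - 3s + 2.
The leading coefficient is -5.

-5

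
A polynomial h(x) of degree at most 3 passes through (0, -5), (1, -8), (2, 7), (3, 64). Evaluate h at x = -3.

Using the Lagrange interpolation formula with nodes 0, 1, 2, 3:
  L_0(x) = (x - 1)(x - 2)(x - 3) / -6
  L_1(x) = x(x - 2)(x - 3) / 2
  L_2(x) = x(x - 1)(x - 3) / -2
  L_3(x) = x(x - 1)(x - 2) / 6
Then h(x) = -5·L_0(x) - 8·L_1(x) + 7·L_2(x) + 64·L_3(x).
Expanding and collecting terms gives h(x) = 4x³ - 3x² - 4x - 5.
Evaluating at x = -3: h(-3) = -128.

-128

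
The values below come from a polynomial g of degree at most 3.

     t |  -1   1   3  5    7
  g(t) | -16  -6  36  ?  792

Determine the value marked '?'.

On equispaced nodes a degree-3 polynomial has vanishing fourth forward difference, so
  g(-1) - 4·g(1) + 6·g(3) - 4·g(5) + g(7) = 0.
Substituting the known values and solving for g(5):
  -4·g(5) = -1016
  g(5) = 254.

254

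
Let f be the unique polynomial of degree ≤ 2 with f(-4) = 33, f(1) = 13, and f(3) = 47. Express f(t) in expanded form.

Write f(t) = at^2 + bt + c. Substituting each data point gives a linear system:
  16a - 4b + c = 33
  a + b + c = 13
  9a + 3b + c = 47
Solving the system yields a = 3, b = 5, c = 5.
So f(t) = 3t^2 + 5t + 5.
Check: f(3) = 47. ✓

f(t) = 3t^2 + 5t + 5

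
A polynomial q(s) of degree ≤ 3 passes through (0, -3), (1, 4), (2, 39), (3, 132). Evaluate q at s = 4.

313

Using the Lagrange interpolation formula with nodes 0, 1, 2, 3:
  L_0(s) = (s - 1)(s - 2)(s - 3) / -6
  L_1(s) = s(s - 2)(s - 3) / 2
  L_2(s) = s(s - 1)(s - 3) / -2
  L_3(s) = s(s - 1)(s - 2) / 6
Then q(s) = -3·L_0(s) + 4·L_1(s) + 39·L_2(s) + 132·L_3(s).
Expanding and collecting terms gives q(s) = 5s^3 - s^2 + 3s - 3.
Evaluating at s = 4: q(4) = 313.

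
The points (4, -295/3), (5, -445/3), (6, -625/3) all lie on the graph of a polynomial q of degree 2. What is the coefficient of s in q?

Write q(s) = as^2 + bs + c. Substituting each data point gives a linear system:
  16a + 4b + c = -295/3
  25a + 5b + c = -445/3
  36a + 6b + c = -625/3
Solving the system yields a = -5, b = -5, c = 5/3.
So q(s) = -5s² - 5s + 5/3.
The coefficient of s is -5.

-5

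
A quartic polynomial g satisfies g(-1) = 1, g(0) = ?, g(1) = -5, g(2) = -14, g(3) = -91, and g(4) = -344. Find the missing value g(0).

The 5 known points determine the degree-4 polynomial uniquely.
Write g(t) = at^4 + bt^3 + ct^2 + dt + e. Substituting each data point gives a linear system:
  a - b + c - d + e = 1
  a + b + c + d + e = -5
  16a + 8b + 4c + 2d + e = -14
  81a + 27b + 9c + 3d + e = -91
  256a + 64b + 16c + 4d + e = -344
Solving the system yields a = -2, b = 2, c = 4, d = -5, e = -4.
So g(t) = -2t⁴ + 2t³ + 4t² - 5t - 4.
Then g(0) = -4.

-4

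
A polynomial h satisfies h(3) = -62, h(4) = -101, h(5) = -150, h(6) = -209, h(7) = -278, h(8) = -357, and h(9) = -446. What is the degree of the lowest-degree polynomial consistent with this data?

Forward differences of the values at u = 3, 4, 5, 6, 7, 8, 9:
  h  : -62  -101  -150  -209  -278  -357  -446
  Δ  : -39  -49  -59  -69  -79  -89
  Δ^2: -10  -10  -10  -10  -10
  Δ^3: 0  0  0  0
  Δ^4: 0  0  0
  Δ^5: 0  0
  Δ^6: 0
The second differences are constant (-10) and nonzero, while all higher differences vanish, so the minimal degree is 2.

2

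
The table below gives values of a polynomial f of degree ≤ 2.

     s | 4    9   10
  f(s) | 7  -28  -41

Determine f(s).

f(s) = -s^2 + 6s - 1

Using the Lagrange interpolation formula with nodes 4, 9, 10:
  L_0(s) = (s - 9)(s - 10) / 30
  L_1(s) = (s - 4)(s - 10) / -5
  L_2(s) = (s - 4)(s - 9) / 6
Then f(s) = 7·L_0(s) - 28·L_1(s) - 41·L_2(s).
Expanding and collecting terms gives f(s) = -s^2 + 6s - 1.
Check: f(4) = 7. ✓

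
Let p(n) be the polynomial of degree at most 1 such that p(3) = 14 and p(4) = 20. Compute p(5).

26

Write p(n) = an + b. Substituting each data point gives a linear system:
  3a + b = 14
  4a + b = 20
Solving the system yields a = 6, b = -4.
So p(n) = 6n - 4.
Then p(5) = 26.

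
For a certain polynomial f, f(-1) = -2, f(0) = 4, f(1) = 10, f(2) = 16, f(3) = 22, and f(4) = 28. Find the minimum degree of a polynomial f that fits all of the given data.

Forward differences of the values at n = -1, 0, 1, 2, 3, 4:
  f  : -2  4  10  16  22  28
  Δ  : 6  6  6  6  6
  Δ^2: 0  0  0  0
  Δ^3: 0  0  0
  Δ^4: 0  0
  Δ^5: 0
The first differences are constant (6) and nonzero, while all higher differences vanish, so the minimal degree is 1.

1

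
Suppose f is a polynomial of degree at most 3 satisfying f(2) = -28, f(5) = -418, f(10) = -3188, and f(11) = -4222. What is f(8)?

-1654

Using the Lagrange interpolation formula with nodes 2, 5, 10, 11:
  L_0(x) = (x - 5)(x - 10)(x - 11) / -216
  L_1(x) = (x - 2)(x - 10)(x - 11) / 90
  L_2(x) = (x - 2)(x - 5)(x - 11) / -40
  L_3(x) = (x - 2)(x - 5)(x - 10) / 54
Then f(x) = -28·L_0(x) - 418·L_1(x) - 3188·L_2(x) - 4222·L_3(x).
Expanding and collecting terms gives f(x) = -3x^3 - 2x^2 + x + 2.
Evaluating at x = 8: f(8) = -1654.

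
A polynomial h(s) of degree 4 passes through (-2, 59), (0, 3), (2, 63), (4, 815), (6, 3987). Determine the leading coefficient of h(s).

3

Write h(s) = as^4 + bs^3 + cs^2 + ds + e. Substituting each data point gives a linear system:
  16a - 8b + 4c - 2d + e = 59
  e = 3
  16a + 8b + 4c + 2d + e = 63
  256a + 64b + 16c + 4d + e = 815
  1296a + 216b + 36c + 6d + e = 3987
Solving the system yields a = 3, b = 0, c = 5/2, d = 1, e = 3.
So h(s) = 3s⁴ + (5/2)s² + s + 3.
The leading coefficient is 3.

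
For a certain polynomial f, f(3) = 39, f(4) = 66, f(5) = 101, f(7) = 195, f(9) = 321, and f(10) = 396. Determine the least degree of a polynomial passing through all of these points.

Divided differences on the nodes 3, 4, 5, 7, 9, 10:
  order 0: 39  66  101  195  321  396
  order 1: 27  35  47  63  75
  order 2: 4  4  4  4
  order 3: 0  0  0
  order 4: 0  0
  order 5: 0
The order-2 divided differences are all 4 (nonzero) and every higher order vanishes, so the data lies on a polynomial of degree exactly 2.

2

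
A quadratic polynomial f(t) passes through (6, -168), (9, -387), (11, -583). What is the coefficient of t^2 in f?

-5

Write f(t) = at^2 + bt + c. Substituting each data point gives a linear system:
  36a + 6b + c = -168
  81a + 9b + c = -387
  121a + 11b + c = -583
Solving the system yields a = -5, b = 2, c = 0.
So f(t) = -5t^2 + 2t.
The leading coefficient is -5.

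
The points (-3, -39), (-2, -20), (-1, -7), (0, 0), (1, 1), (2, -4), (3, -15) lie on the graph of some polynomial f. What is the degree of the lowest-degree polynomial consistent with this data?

Forward differences of the values at n = -3, -2, -1, 0, 1, 2, 3:
  f  : -39  -20  -7  0  1  -4  -15
  Δ  : 19  13  7  1  -5  -11
  Δ^2: -6  -6  -6  -6  -6
  Δ^3: 0  0  0  0
  Δ^4: 0  0  0
  Δ^5: 0  0
  Δ^6: 0
The second differences are constant (-6) and nonzero, while all higher differences vanish, so the minimal degree is 2.

2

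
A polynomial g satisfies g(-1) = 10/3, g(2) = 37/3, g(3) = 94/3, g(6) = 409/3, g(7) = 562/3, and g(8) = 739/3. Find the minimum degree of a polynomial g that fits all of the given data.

2

Divided differences on the nodes -1, 2, 3, 6, 7, 8:
  order 0: 10/3  37/3  94/3  409/3  562/3  739/3
  order 1: 3  19  35  51  59
  order 2: 4  4  4  4
  order 3: 0  0  0
  order 4: 0  0
  order 5: 0
The order-2 divided differences are all 4 (nonzero) and every higher order vanishes, so the data lies on a polynomial of degree exactly 2.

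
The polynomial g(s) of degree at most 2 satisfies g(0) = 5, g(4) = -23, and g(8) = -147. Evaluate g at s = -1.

Using the Lagrange interpolation formula with nodes 0, 4, 8:
  L_0(s) = (s - 4)(s - 8) / 32
  L_1(s) = s(s - 8) / -16
  L_2(s) = s(s - 4) / 32
Then g(s) = 5·L_0(s) - 23·L_1(s) - 147·L_2(s).
Expanding and collecting terms gives g(s) = -3s^2 + 5s + 5.
Evaluating at s = -1: g(-1) = -3.

-3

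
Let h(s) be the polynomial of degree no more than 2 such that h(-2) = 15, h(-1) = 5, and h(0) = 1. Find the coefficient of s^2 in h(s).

3

Write h(s) = as^2 + bs + c. Substituting each data point gives a linear system:
  4a - 2b + c = 15
  a - b + c = 5
  c = 1
Solving the system yields a = 3, b = -1, c = 1.
So h(s) = 3s^2 - s + 1.
The leading coefficient is 3.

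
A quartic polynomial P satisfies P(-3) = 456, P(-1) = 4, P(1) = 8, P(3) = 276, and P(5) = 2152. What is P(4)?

869

Using the Lagrange interpolation formula with nodes -3, -1, 1, 3, 5:
  L_0(s) = (s + 1)(s - 1)(s - 3)(s - 5) / 384
  L_1(s) = (s + 3)(s - 1)(s - 3)(s - 5) / -96
  L_2(s) = (s + 3)(s + 1)(s - 3)(s - 5) / 64
  L_3(s) = (s + 3)(s + 1)(s - 1)(s - 5) / -96
  L_4(s) = (s + 3)(s + 1)(s - 1)(s - 3) / 384
Then P(s) = 456·L_0(s) + 4·L_1(s) + 8·L_2(s) + 276·L_3(s) + 2152·L_4(s).
Expanding and collecting terms gives P(s) = 4s^4 - 4s^3 + 5s^2 + 6s - 3.
Evaluating at s = 4: P(4) = 869.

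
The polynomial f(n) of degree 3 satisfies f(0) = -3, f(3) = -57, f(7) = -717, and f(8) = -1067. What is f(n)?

Write f(n) = an^3 + bn^2 + cn + d. Substituting each data point gives a linear system:
  d = -3
  27a + 9b + 3c + d = -57
  343a + 49b + 7c + d = -717
  512a + 64b + 8c + d = -1067
Solving the system yields a = -2, b = -1, c = 3, d = -3.
So f(n) = -2n³ - n² + 3n - 3.
Check: f(0) = -3. ✓

f(n) = -2n^3 - n^2 + 3n - 3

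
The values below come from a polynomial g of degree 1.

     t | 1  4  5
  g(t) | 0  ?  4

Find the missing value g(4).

The 2 known points determine the degree-1 polynomial uniquely.
Write g(t) = at + b. Substituting each data point gives a linear system:
  a + b = 0
  5a + b = 4
Solving the system yields a = 1, b = -1.
So g(t) = t - 1.
Then g(4) = 3.

3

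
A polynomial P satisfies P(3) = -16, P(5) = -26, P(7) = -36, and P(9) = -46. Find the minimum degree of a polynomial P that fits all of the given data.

1

Forward differences of the values at s = 3, 5, 7, 9:
  P  : -16  -26  -36  -46
  Δ  : -10  -10  -10
  Δ^2: 0  0
  Δ^3: 0
The first differences are constant (-10) and nonzero, while all higher differences vanish, so the minimal degree is 1.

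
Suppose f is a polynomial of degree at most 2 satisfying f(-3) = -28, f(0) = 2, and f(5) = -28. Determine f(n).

f(n) = -2n^2 + 4n + 2

Write f(n) = an^2 + bn + c. Substituting each data point gives a linear system:
  9a - 3b + c = -28
  c = 2
  25a + 5b + c = -28
Solving the system yields a = -2, b = 4, c = 2.
So f(n) = -2n² + 4n + 2.
Check: f(5) = -28. ✓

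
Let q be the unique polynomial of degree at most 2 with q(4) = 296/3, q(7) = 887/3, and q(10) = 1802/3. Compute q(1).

Forward differences of the values at s = 4, 7, 10:
  q  : 296/3  887/3  1802/3
  Δ  : 197  305
  Δ^2: 108
The second differences are constant, confirming degree 2.
Interpolating (Newton forward form) and evaluating at s = 1 gives q(1) = 29/3.

29/3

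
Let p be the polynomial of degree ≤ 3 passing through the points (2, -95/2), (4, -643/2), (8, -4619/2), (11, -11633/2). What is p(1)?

Using the Lagrange interpolation formula with nodes 2, 4, 8, 11:
  L_0(n) = (n - 4)(n - 8)(n - 11) / -108
  L_1(n) = (n - 2)(n - 8)(n - 11) / 56
  L_2(n) = (n - 2)(n - 4)(n - 11) / -72
  L_3(n) = (n - 2)(n - 4)(n - 8) / 189
Then p(n) = -95/2·L_0(n) - 643/2·L_1(n) - 4619/2·L_2(n) - 11633/2·L_3(n).
Expanding and collecting terms gives p(n) = -4n^3 - 4n^2 - n + 5/2.
Evaluating at n = 1: p(1) = -13/2.

-13/2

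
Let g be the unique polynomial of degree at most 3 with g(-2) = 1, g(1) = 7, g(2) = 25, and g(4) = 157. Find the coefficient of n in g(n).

-2

Write g(n) = an^3 + bn^2 + cn + d. Substituting each data point gives a linear system:
  -8a + 4b - 2c + d = 1
  a + b + c + d = 7
  8a + 4b + 2c + d = 25
  64a + 16b + 4c + d = 157
Solving the system yields a = 2, b = 2, c = -2, d = 5.
So g(n) = 2n^3 + 2n^2 - 2n + 5.
The coefficient of n is -2.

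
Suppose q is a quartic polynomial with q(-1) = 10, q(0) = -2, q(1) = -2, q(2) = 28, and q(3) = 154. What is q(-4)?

658

Using the Lagrange interpolation formula with nodes -1, 0, 1, 2, 3:
  L_0(n) = n(n - 1)(n - 2)(n - 3) / 24
  L_1(n) = (n + 1)(n - 1)(n - 2)(n - 3) / -6
  L_2(n) = (n + 1)n(n - 2)(n - 3) / 4
  L_3(n) = (n + 1)n(n - 1)(n - 3) / -6
  L_4(n) = (n + 1)n(n - 1)(n - 2) / 24
Then q(n) = 10·L_0(n) - 2·L_1(n) - 2·L_2(n) + 28·L_3(n) + 154·L_4(n).
Expanding and collecting terms gives q(n) = 2n⁴ - n³ + 4n² - 5n - 2.
Evaluating at n = -4: q(-4) = 658.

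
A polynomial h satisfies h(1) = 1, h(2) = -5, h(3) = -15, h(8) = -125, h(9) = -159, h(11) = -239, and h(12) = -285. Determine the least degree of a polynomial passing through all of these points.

Divided differences on the nodes 1, 2, 3, 8, 9, 11, 12:
  order 0: 1  -5  -15  -125  -159  -239  -285
  order 1: -6  -10  -22  -34  -40  -46
  order 2: -2  -2  -2  -2  -2
  order 3: 0  0  0  0
  order 4: 0  0  0
  order 5: 0  0
  order 6: 0
The order-2 divided differences are all -2 (nonzero) and every higher order vanishes, so the data lies on a polynomial of degree exactly 2.

2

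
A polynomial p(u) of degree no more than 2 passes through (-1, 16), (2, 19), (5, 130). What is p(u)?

p(u) = 6u^2 - 5u + 5

Using the Lagrange interpolation formula with nodes -1, 2, 5:
  L_0(u) = (u - 2)(u - 5) / 18
  L_1(u) = (u + 1)(u - 5) / -9
  L_2(u) = (u + 1)(u - 2) / 18
Then p(u) = 16·L_0(u) + 19·L_1(u) + 130·L_2(u).
Expanding and collecting terms gives p(u) = 6u² - 5u + 5.
Check: p(5) = 130. ✓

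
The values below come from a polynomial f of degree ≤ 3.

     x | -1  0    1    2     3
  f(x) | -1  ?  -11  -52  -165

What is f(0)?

The 4 known points determine the degree-3 polynomial uniquely.
Write f(x) = ax^3 + bx^2 + cx + d. Substituting each data point gives a linear system:
  -a + b - c + d = -1
  a + b + c + d = -11
  8a + 4b + 2c + d = -52
  27a + 9b + 3c + d = -165
Solving the system yields a = -6, b = 0, c = 1, d = -6.
So f(x) = -6x^3 + x - 6.
Then f(0) = -6.

-6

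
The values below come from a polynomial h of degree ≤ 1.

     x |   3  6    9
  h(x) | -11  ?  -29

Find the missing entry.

The 2 known points determine the degree-1 polynomial uniquely.
Write h(x) = ax + b. Substituting each data point gives a linear system:
  3a + b = -11
  9a + b = -29
Solving the system yields a = -3, b = -2.
So h(x) = -3x - 2.
Then h(6) = -20.

-20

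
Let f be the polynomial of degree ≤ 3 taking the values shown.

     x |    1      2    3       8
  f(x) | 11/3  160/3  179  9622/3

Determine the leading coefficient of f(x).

Write f(x) = ax^3 + bx^2 + cx + d. Substituting each data point gives a linear system:
  a + b + c + d = 11/3
  8a + 4b + 2c + d = 160/3
  27a + 9b + 3c + d = 179
  512a + 64b + 8c + d = 9622/3
Solving the system yields a = 6, b = 2, c = 5/3, d = -6.
So f(x) = 6x^3 + 2x^2 + (5/3)x - 6.
The leading coefficient is 6.

6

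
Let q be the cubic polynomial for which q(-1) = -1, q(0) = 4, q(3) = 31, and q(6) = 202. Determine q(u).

q(u) = u^3 - u^2 + 3u + 4

Write q(u) = au^3 + bu^2 + cu + d. Substituting each data point gives a linear system:
  -a + b - c + d = -1
  d = 4
  27a + 9b + 3c + d = 31
  216a + 36b + 6c + d = 202
Solving the system yields a = 1, b = -1, c = 3, d = 4.
So q(u) = u^3 - u^2 + 3u + 4.
Check: q(3) = 31. ✓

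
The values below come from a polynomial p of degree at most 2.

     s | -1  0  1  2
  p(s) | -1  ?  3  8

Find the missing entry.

0

On equispaced nodes a degree-2 polynomial has vanishing third forward difference, so
  - p(-1) + 3·p(0) - 3·p(1) + p(2) = 0.
Substituting the known values and solving for p(0):
  3·p(0) = 0
  p(0) = 0.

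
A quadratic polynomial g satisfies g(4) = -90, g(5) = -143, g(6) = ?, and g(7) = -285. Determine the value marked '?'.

The 3 known points determine the degree-2 polynomial uniquely.
Write g(n) = an^2 + bn + c. Substituting each data point gives a linear system:
  16a + 4b + c = -90
  25a + 5b + c = -143
  49a + 7b + c = -285
Solving the system yields a = -6, b = 1, c = 2.
So g(n) = -6n² + n + 2.
Then g(6) = -208.

-208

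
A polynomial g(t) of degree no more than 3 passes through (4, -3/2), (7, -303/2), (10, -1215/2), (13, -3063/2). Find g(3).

Using the Lagrange interpolation formula with nodes 4, 7, 10, 13:
  L_0(t) = (t - 7)(t - 10)(t - 13) / -162
  L_1(t) = (t - 4)(t - 10)(t - 13) / 54
  L_2(t) = (t - 4)(t - 7)(t - 13) / -54
  L_3(t) = (t - 4)(t - 7)(t - 10) / 162
Then g(t) = -3/2·L_0(t) - 303/2·L_1(t) - 1215/2·L_2(t) - 3063/2·L_3(t).
Expanding and collecting terms gives g(t) = -t^3 + 4t^2 - t + 5/2.
Evaluating at t = 3: g(3) = 17/2.

17/2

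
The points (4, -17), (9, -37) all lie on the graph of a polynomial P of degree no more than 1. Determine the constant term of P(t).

Write P(t) = at + b. Substituting each data point gives a linear system:
  4a + b = -17
  9a + b = -37
Solving the system yields a = -4, b = -1.
So P(t) = -4t - 1.
The constant term is -1.

-1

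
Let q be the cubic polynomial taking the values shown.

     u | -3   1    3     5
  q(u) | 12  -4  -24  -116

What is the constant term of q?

Write q(u) = au^3 + bu^2 + cu + d. Substituting each data point gives a linear system:
  -27a + 9b - 3c + d = 12
  a + b + c + d = -4
  27a + 9b + 3c + d = -24
  125a + 25b + 5c + d = -116
Solving the system yields a = -1, b = 0, c = 3, d = -6.
So q(u) = -u³ + 3u - 6.
The constant term is -6.

-6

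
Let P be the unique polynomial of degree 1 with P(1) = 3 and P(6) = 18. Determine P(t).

Using the Lagrange interpolation formula with nodes 1, 6:
  L_0(t) = (t - 6) / -5
  L_1(t) = (t - 1) / 5
Then P(t) = 3·L_0(t) + 18·L_1(t).
Expanding and collecting terms gives P(t) = 3t.
Check: P(1) = 3. ✓

P(t) = 3t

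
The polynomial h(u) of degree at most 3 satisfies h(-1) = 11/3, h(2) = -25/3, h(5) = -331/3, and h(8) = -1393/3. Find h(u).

Write h(u) = au^3 + bu^2 + cu + d. Substituting each data point gives a linear system:
  -a + b - c + d = 11/3
  8a + 4b + 2c + d = -25/3
  125a + 25b + 5c + d = -331/3
  512a + 64b + 8c + d = -1393/3
Solving the system yields a = -1, b = 1, c = -2, d = -1/3.
So h(u) = -u^3 + u^2 - 2u - 1/3.
Check: h(-1) = 11/3. ✓

h(u) = -u^3 + u^2 - 2u - 1/3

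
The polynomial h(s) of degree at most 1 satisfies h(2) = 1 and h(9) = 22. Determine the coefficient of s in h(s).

Write h(s) = as + b. Substituting each data point gives a linear system:
  2a + b = 1
  9a + b = 22
Solving the system yields a = 3, b = -5.
So h(s) = 3s - 5.
The leading coefficient is 3.

3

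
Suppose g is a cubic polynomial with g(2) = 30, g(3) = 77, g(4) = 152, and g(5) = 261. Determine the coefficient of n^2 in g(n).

Write g(n) = an^3 + bn^2 + cn + d. Substituting each data point gives a linear system:
  8a + 4b + 2c + d = 30
  27a + 9b + 3c + d = 77
  64a + 16b + 4c + d = 152
  125a + 25b + 5c + d = 261
Solving the system yields a = 1, b = 5, c = 3, d = -4.
So g(n) = n^3 + 5n^2 + 3n - 4.
The coefficient of n^2 is 5.

5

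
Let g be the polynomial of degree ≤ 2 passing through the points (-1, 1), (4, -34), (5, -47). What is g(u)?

g(u) = -u^2 - 4u - 2

Using the Lagrange interpolation formula with nodes -1, 4, 5:
  L_0(u) = (u - 4)(u - 5) / 30
  L_1(u) = (u + 1)(u - 5) / -5
  L_2(u) = (u + 1)(u - 4) / 6
Then g(u) = 1·L_0(u) - 34·L_1(u) - 47·L_2(u).
Expanding and collecting terms gives g(u) = -u² - 4u - 2.
Check: g(4) = -34. ✓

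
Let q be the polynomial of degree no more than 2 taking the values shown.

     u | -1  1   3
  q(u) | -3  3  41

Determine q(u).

q(u) = 4u^2 + 3u - 4

Write q(u) = au^2 + bu + c. Substituting each data point gives a linear system:
  a - b + c = -3
  a + b + c = 3
  9a + 3b + c = 41
Solving the system yields a = 4, b = 3, c = -4.
So q(u) = 4u^2 + 3u - 4.
Check: q(1) = 3. ✓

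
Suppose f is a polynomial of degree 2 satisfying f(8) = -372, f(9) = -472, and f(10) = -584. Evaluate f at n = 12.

-844

Using the Lagrange interpolation formula with nodes 8, 9, 10:
  L_0(n) = (n - 9)(n - 10) / 2
  L_1(n) = (n - 8)(n - 10) / -1
  L_2(n) = (n - 8)(n - 9) / 2
Then f(n) = -372·L_0(n) - 472·L_1(n) - 584·L_2(n).
Expanding and collecting terms gives f(n) = -6n² + 2n - 4.
Evaluating at n = 12: f(12) = -844.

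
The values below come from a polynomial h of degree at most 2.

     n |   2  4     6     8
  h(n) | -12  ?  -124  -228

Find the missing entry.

On equispaced nodes a degree-2 polynomial has vanishing third forward difference, so
  - h(2) + 3·h(4) - 3·h(6) + h(8) = 0.
Substituting the known values and solving for h(4):
  3·h(4) = -156
  h(4) = -52.

-52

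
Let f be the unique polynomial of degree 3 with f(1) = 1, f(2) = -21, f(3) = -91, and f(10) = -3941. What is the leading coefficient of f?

-4

Write f(t) = at^3 + bt^2 + ct + d. Substituting each data point gives a linear system:
  a + b + c + d = 1
  8a + 4b + 2c + d = -21
  27a + 9b + 3c + d = -91
  1000a + 100b + 10c + d = -3941
Solving the system yields a = -4, b = 0, c = 6, d = -1.
So f(t) = -4t^3 + 6t - 1.
The leading coefficient is -4.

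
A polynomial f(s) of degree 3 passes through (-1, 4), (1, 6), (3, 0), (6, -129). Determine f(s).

f(s) = -s^3 + 2s^2 + 2s + 3

Using the Lagrange interpolation formula with nodes -1, 1, 3, 6:
  L_0(s) = (s - 1)(s - 3)(s - 6) / -56
  L_1(s) = (s + 1)(s - 3)(s - 6) / 20
  L_2(s) = (s + 1)(s - 1)(s - 6) / -24
  L_3(s) = (s + 1)(s - 1)(s - 3) / 105
Then f(s) = 4·L_0(s) + 6·L_1(s) + 0·L_2(s) - 129·L_3(s).
Expanding and collecting terms gives f(s) = -s^3 + 2s^2 + 2s + 3.
Check: f(3) = 0. ✓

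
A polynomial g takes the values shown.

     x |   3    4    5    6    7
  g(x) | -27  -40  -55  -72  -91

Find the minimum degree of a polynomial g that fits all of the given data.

Forward differences of the values at x = 3, 4, 5, 6, 7:
  g  : -27  -40  -55  -72  -91
  Δ  : -13  -15  -17  -19
  Δ^2: -2  -2  -2
  Δ^3: 0  0
  Δ^4: 0
The second differences are constant (-2) and nonzero, while all higher differences vanish, so the minimal degree is 2.

2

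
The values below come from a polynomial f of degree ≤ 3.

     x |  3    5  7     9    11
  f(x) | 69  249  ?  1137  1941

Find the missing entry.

589

The 4 known points determine the degree-3 polynomial uniquely.
Write f(x) = ax^3 + bx^2 + cx + d. Substituting each data point gives a linear system:
  27a + 9b + 3c + d = 69
  125a + 25b + 5c + d = 249
  729a + 81b + 9c + d = 1137
  1331a + 121b + 11c + d = 1941
Solving the system yields a = 1, b = 5, c = 1, d = -6.
So f(x) = x^3 + 5x^2 + x - 6.
Then f(7) = 589.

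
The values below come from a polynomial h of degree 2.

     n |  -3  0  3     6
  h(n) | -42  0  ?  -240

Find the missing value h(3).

On equispaced nodes a degree-2 polynomial has vanishing third forward difference, so
  - h(-3) + 3·h(0) - 3·h(3) + h(6) = 0.
Substituting the known values and solving for h(3):
  -3·h(3) = 198
  h(3) = -66.

-66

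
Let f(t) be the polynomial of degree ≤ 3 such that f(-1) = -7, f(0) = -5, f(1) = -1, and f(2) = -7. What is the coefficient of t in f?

5

Write f(t) = at^3 + bt^2 + ct + d. Substituting each data point gives a linear system:
  -a + b - c + d = -7
  d = -5
  a + b + c + d = -1
  8a + 4b + 2c + d = -7
Solving the system yields a = -2, b = 1, c = 5, d = -5.
So f(t) = -2t^3 + t^2 + 5t - 5.
The coefficient of t is 5.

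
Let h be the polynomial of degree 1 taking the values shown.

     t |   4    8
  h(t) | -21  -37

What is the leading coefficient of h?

Write h(t) = at + b. Substituting each data point gives a linear system:
  4a + b = -21
  8a + b = -37
Solving the system yields a = -4, b = -5.
So h(t) = -4t - 5.
The leading coefficient is -4.

-4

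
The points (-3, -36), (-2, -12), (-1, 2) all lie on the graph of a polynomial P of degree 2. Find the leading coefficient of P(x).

Write P(x) = ax^2 + bx + c. Substituting each data point gives a linear system:
  9a - 3b + c = -36
  4a - 2b + c = -12
  a - b + c = 2
Solving the system yields a = -5, b = -1, c = 6.
So P(x) = -5x² - x + 6.
The leading coefficient is -5.

-5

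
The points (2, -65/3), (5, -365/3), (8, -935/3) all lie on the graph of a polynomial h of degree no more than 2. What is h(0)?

Using the Lagrange interpolation formula with nodes 2, 5, 8:
  L_0(u) = (u - 5)(u - 8) / 18
  L_1(u) = (u - 2)(u - 8) / -9
  L_2(u) = (u - 2)(u - 5) / 18
Then h(u) = -65/3·L_0(u) - 365/3·L_1(u) - 935/3·L_2(u).
Expanding and collecting terms gives h(u) = -5u^2 + (5/3)u - 5.
Evaluating at u = 0: h(0) = -5.

-5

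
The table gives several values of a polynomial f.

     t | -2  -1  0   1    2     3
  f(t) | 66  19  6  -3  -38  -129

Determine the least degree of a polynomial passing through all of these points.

Forward differences of the values at t = -2, -1, 0, 1, 2, 3:
  f  : 66  19  6  -3  -38  -129
  Δ  : -47  -13  -9  -35  -91
  Δ^2: 34  4  -26  -56
  Δ^3: -30  -30  -30
  Δ^4: 0  0
  Δ^5: 0
The third differences are constant (-30) and nonzero, while all higher differences vanish, so the minimal degree is 3.

3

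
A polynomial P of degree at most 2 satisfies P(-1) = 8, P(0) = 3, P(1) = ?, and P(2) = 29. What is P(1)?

The 3 known points determine the degree-2 polynomial uniquely.
Write P(s) = as^2 + bs + c. Substituting each data point gives a linear system:
  a - b + c = 8
  c = 3
  4a + 2b + c = 29
Solving the system yields a = 6, b = 1, c = 3.
So P(s) = 6s^2 + s + 3.
Then P(1) = 10.

10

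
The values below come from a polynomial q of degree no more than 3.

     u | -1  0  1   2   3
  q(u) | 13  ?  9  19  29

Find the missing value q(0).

The 4 known points determine the degree-3 polynomial uniquely.
Write q(u) = au^3 + bu^2 + cu + d. Substituting each data point gives a linear system:
  -a + b - c + d = 13
  a + b + c + d = 9
  8a + 4b + 2c + d = 19
  27a + 9b + 3c + d = 29
Solving the system yields a = -1, b = 6, c = -1, d = 5.
So q(u) = -u^3 + 6u^2 - u + 5.
Then q(0) = 5.

5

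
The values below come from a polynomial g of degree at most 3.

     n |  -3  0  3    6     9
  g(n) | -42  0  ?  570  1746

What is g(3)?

The 4 known points determine the degree-3 polynomial uniquely.
Write g(n) = an^3 + bn^2 + cn + d. Substituting each data point gives a linear system:
  -27a + 9b - 3c + d = -42
  d = 0
  216a + 36b + 6c + d = 570
  729a + 81b + 9c + d = 1746
Solving the system yields a = 2, b = 3, c = 5, d = 0.
So g(n) = 2n^3 + 3n^2 + 5n.
Then g(3) = 96.

96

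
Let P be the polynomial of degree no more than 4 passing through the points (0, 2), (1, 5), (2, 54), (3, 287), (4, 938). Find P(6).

4910

Using the Lagrange interpolation formula with nodes 0, 1, 2, 3, 4:
  L_0(t) = (t - 1)(t - 2)(t - 3)(t - 4) / 24
  L_1(t) = t(t - 2)(t - 3)(t - 4) / -6
  L_2(t) = t(t - 1)(t - 3)(t - 4) / 4
  L_3(t) = t(t - 1)(t - 2)(t - 4) / -6
  L_4(t) = t(t - 1)(t - 2)(t - 3) / 24
Then P(t) = 2·L_0(t) + 5·L_1(t) + 54·L_2(t) + 287·L_3(t) + 938·L_4(t).
Expanding and collecting terms gives P(t) = 4t^4 - t^3 - 2t^2 + 2t + 2.
Evaluating at t = 6: P(6) = 4910.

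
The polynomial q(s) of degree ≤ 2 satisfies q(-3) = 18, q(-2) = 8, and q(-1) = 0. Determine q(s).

q(s) = s^2 - 5s - 6

Write q(s) = as^2 + bs + c. Substituting each data point gives a linear system:
  9a - 3b + c = 18
  4a - 2b + c = 8
  a - b + c = 0
Solving the system yields a = 1, b = -5, c = -6.
So q(s) = s^2 - 5s - 6.
Check: q(-3) = 18. ✓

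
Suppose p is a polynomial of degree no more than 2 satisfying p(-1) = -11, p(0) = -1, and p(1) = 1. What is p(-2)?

-29

Using the Lagrange interpolation formula with nodes -1, 0, 1:
  L_0(t) = t(t - 1) / 2
  L_1(t) = (t + 1)(t - 1) / -1
  L_2(t) = (t + 1)t / 2
Then p(t) = -11·L_0(t) - 1·L_1(t) + 1·L_2(t).
Expanding and collecting terms gives p(t) = -4t^2 + 6t - 1.
Evaluating at t = -2: p(-2) = -29.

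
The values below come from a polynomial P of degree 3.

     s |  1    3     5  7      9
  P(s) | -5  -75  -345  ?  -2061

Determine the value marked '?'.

-959

On equispaced nodes a degree-3 polynomial has vanishing fourth forward difference, so
  P(1) - 4·P(3) + 6·P(5) - 4·P(7) + P(9) = 0.
Substituting the known values and solving for P(7):
  -4·P(7) = 3836
  P(7) = -959.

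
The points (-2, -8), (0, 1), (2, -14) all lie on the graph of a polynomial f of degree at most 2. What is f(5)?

Write f(u) = au^2 + bu + c. Substituting each data point gives a linear system:
  4a - 2b + c = -8
  c = 1
  4a + 2b + c = -14
Solving the system yields a = -3, b = -3/2, c = 1.
So f(u) = -3u^2 - (3/2)u + 1.
Then f(5) = -163/2.

-163/2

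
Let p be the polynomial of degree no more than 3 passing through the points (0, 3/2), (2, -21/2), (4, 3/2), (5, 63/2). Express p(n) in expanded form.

p(n) = n^3 - 3n^2 - 4n + 3/2

Using the Lagrange interpolation formula with nodes 0, 2, 4, 5:
  L_0(n) = (n - 2)(n - 4)(n - 5) / -40
  L_1(n) = n(n - 4)(n - 5) / 12
  L_2(n) = n(n - 2)(n - 5) / -8
  L_3(n) = n(n - 2)(n - 4) / 15
Then p(n) = 3/2·L_0(n) - 21/2·L_1(n) + 3/2·L_2(n) + 63/2·L_3(n).
Expanding and collecting terms gives p(n) = n^3 - 3n^2 - 4n + 3/2.
Check: p(2) = -21/2. ✓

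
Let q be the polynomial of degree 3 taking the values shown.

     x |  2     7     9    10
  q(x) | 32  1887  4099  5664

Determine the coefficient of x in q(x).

Write q(x) = ax^3 + bx^2 + cx + d. Substituting each data point gives a linear system:
  8a + 4b + 2c + d = 32
  343a + 49b + 7c + d = 1887
  729a + 81b + 9c + d = 4099
  1000a + 100b + 10c + d = 5664
Solving the system yields a = 6, b = -3, c = -4, d = 4.
So q(x) = 6x³ - 3x² - 4x + 4.
The coefficient of x is -4.

-4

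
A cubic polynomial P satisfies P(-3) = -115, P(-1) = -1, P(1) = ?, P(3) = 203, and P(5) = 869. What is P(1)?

9

On equispaced nodes a degree-3 polynomial has vanishing fourth forward difference, so
  P(-3) - 4·P(-1) + 6·P(1) - 4·P(3) + P(5) = 0.
Substituting the known values and solving for P(1):
  6·P(1) = 54
  P(1) = 9.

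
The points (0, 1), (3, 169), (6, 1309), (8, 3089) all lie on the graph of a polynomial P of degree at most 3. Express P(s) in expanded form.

Write P(s) = as^3 + bs^2 + cs + d. Substituting each data point gives a linear system:
  d = 1
  27a + 9b + 3c + d = 169
  216a + 36b + 6c + d = 1309
  512a + 64b + 8c + d = 3089
Solving the system yields a = 6, b = 0, c = 2, d = 1.
So P(s) = 6s^3 + 2s + 1.
Check: P(6) = 1309. ✓

P(s) = 6s^3 + 2s + 1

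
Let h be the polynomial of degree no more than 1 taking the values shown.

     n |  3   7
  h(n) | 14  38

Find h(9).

Write h(n) = an + b. Substituting each data point gives a linear system:
  3a + b = 14
  7a + b = 38
Solving the system yields a = 6, b = -4.
So h(n) = 6n - 4.
Then h(9) = 50.

50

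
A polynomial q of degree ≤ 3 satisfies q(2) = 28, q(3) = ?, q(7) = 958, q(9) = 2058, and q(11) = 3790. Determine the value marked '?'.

The 4 known points determine the degree-3 polynomial uniquely.
Write q(s) = as^3 + bs^2 + cs + d. Substituting each data point gives a linear system:
  8a + 4b + 2c + d = 28
  343a + 49b + 7c + d = 958
  729a + 81b + 9c + d = 2058
  1331a + 121b + 11c + d = 3790
Solving the system yields a = 3, b = -2, c = 3, d = 6.
So q(s) = 3s^3 - 2s^2 + 3s + 6.
Then q(3) = 78.

78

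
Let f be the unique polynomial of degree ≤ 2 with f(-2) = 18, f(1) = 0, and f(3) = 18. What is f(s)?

f(s) = 3s^2 - 3s

Write f(s) = as^2 + bs + c. Substituting each data point gives a linear system:
  4a - 2b + c = 18
  a + b + c = 0
  9a + 3b + c = 18
Solving the system yields a = 3, b = -3, c = 0.
So f(s) = 3s^2 - 3s.
Check: f(3) = 18. ✓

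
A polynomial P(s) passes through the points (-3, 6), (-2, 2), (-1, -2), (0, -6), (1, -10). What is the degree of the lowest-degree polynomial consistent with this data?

Forward differences of the values at s = -3, -2, -1, 0, 1:
  P  : 6  2  -2  -6  -10
  Δ  : -4  -4  -4  -4
  Δ^2: 0  0  0
  Δ^3: 0  0
  Δ^4: 0
The first differences are constant (-4) and nonzero, while all higher differences vanish, so the minimal degree is 1.

1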